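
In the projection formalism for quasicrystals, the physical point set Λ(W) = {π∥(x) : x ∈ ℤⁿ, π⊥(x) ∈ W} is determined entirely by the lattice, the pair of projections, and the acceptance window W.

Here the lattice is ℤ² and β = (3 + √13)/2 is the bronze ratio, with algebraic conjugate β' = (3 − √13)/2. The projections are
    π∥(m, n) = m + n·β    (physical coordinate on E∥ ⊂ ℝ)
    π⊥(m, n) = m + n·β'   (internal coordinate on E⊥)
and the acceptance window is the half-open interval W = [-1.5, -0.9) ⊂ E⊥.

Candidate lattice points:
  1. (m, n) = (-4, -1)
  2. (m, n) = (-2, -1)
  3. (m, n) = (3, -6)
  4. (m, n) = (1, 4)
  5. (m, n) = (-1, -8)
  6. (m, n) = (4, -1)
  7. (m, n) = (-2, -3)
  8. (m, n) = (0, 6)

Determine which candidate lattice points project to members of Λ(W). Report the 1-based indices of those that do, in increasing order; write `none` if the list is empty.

β' = (3−√13)/2 ≈ -0.30278.
[1] lift (-4,-1): star map gives -3.69722; window check -1.5 ≤ -3.69722 < -0.9 is false → out
[2] lift (-2,-1): star map gives -1.69722; window check -1.5 ≤ -1.69722 < -0.9 is false → out
[3] lift (3,-6): star map gives 4.81665; window check -1.5 ≤ 4.81665 < -0.9 is false → out
[4] lift (1,4): star map gives -0.21110; window check -1.5 ≤ -0.21110 < -0.9 is false → out
[5] lift (-1,-8): star map gives 1.42221; window check -1.5 ≤ 1.42221 < -0.9 is false → out
[6] lift (4,-1): star map gives 4.30278; window check -1.5 ≤ 4.30278 < -0.9 is false → out
[7] lift (-2,-3): star map gives -1.09167; window check -1.5 ≤ -1.09167 < -0.9 is true → IN Λ
[8] lift (0,6): star map gives -1.81665; window check -1.5 ≤ -1.81665 < -0.9 is false → out

7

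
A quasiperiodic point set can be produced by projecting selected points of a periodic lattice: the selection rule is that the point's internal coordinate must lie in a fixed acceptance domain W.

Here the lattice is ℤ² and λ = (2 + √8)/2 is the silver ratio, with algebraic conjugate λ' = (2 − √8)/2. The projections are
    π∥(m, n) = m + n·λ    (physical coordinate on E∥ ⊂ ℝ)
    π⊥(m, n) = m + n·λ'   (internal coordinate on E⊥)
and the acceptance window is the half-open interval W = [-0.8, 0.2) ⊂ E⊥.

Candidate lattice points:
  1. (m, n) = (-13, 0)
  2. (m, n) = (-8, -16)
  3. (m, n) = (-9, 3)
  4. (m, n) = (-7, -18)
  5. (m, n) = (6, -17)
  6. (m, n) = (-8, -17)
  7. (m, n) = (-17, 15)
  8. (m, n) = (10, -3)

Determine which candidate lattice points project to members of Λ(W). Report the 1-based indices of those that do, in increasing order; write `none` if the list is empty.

none

Numerically λ ≈ 2.414214 and λ' = −1/λ ≈ -0.414214.
candidate 1: (m,n)=(-13,0) → π∥ = -13+0·λ ≈ -13.000000, π⊥ = -13+0·λ' ≈ -13.000000 ∉ [-0.8, 0.2) ⇒ out
candidate 2: (m,n)=(-8,-16) → π∥ = -8-16·λ ≈ -46.627417, π⊥ = -8-16·λ' ≈ -1.372583 ∉ [-0.8, 0.2) ⇒ out
candidate 3: (m,n)=(-9,3) → π∥ = -9+3·λ ≈ -1.757359, π⊥ = -9+3·λ' ≈ -10.242641 ∉ [-0.8, 0.2) ⇒ out
candidate 4: (m,n)=(-7,-18) → π∥ = -7-18·λ ≈ -50.455844, π⊥ = -7-18·λ' ≈ 0.455844 ∉ [-0.8, 0.2) ⇒ out
candidate 5: (m,n)=(6,-17) → π∥ = 6-17·λ ≈ -35.041631, π⊥ = 6-17·λ' ≈ 13.041631 ∉ [-0.8, 0.2) ⇒ out
candidate 6: (m,n)=(-8,-17) → π∥ = -8-17·λ ≈ -49.041631, π⊥ = -8-17·λ' ≈ -0.958369 ∉ [-0.8, 0.2) ⇒ out
candidate 7: (m,n)=(-17,15) → π∥ = -17+15·λ ≈ 19.213203, π⊥ = -17+15·λ' ≈ -23.213203 ∉ [-0.8, 0.2) ⇒ out
candidate 8: (m,n)=(10,-3) → π∥ = 10-3·λ ≈ 2.757359, π⊥ = 10-3·λ' ≈ 11.242641 ∉ [-0.8, 0.2) ⇒ out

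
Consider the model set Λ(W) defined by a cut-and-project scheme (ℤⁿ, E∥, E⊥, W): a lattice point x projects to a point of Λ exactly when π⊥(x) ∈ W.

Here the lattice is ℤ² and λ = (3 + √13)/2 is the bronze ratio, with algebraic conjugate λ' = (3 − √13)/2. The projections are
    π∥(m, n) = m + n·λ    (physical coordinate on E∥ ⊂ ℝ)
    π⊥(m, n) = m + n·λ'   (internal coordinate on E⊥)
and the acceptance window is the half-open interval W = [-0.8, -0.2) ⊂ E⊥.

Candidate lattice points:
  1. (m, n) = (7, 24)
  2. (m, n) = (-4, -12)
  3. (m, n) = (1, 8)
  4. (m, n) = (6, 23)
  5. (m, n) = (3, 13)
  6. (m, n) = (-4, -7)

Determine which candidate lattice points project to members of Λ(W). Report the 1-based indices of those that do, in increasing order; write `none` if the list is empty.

Numerically λ ≈ 3.3028 and λ' = −1/λ ≈ -0.3028.
[1] lift (7,24): star map gives -0.2666; window check -0.8 ≤ -0.2666 < -0.2 is true → IN Λ
[2] lift (-4,-12): star map gives -0.3667; window check -0.8 ≤ -0.3667 < -0.2 is true → IN Λ
[3] lift (1,8): star map gives -1.4222; window check -0.8 ≤ -1.4222 < -0.2 is false → out
[4] lift (6,23): star map gives -0.9638; window check -0.8 ≤ -0.9638 < -0.2 is false → out
[5] lift (3,13): star map gives -0.9361; window check -0.8 ≤ -0.9361 < -0.2 is false → out
[6] lift (-4,-7): star map gives -1.8806; window check -0.8 ≤ -1.8806 < -0.2 is false → out

1, 2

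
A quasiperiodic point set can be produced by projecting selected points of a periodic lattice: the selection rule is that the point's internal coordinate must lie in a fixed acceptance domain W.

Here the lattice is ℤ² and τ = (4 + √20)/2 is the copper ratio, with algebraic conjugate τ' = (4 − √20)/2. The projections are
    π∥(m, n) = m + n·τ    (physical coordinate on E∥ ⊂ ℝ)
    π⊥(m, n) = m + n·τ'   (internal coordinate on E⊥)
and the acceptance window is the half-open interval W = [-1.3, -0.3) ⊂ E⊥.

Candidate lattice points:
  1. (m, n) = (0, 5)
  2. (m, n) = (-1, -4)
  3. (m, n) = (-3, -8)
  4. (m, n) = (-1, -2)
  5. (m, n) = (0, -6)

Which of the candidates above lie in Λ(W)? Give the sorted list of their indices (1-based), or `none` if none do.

Numerically τ ≈ 4.23607 and τ' = −1/τ ≈ -0.23607.
[1] lift (0,5): star map gives -1.18034; window check -1.3 ≤ -1.18034 < -0.3 is true → IN Λ
[2] lift (-1,-4): star map gives -0.05573; window check -1.3 ≤ -0.05573 < -0.3 is false → out
[3] lift (-3,-8): star map gives -1.11146; window check -1.3 ≤ -1.11146 < -0.3 is true → IN Λ
[4] lift (-1,-2): star map gives -0.52786; window check -1.3 ≤ -0.52786 < -0.3 is true → IN Λ
[5] lift (0,-6): star map gives 1.41641; window check -1.3 ≤ 1.41641 < -0.3 is false → out

1, 3, 4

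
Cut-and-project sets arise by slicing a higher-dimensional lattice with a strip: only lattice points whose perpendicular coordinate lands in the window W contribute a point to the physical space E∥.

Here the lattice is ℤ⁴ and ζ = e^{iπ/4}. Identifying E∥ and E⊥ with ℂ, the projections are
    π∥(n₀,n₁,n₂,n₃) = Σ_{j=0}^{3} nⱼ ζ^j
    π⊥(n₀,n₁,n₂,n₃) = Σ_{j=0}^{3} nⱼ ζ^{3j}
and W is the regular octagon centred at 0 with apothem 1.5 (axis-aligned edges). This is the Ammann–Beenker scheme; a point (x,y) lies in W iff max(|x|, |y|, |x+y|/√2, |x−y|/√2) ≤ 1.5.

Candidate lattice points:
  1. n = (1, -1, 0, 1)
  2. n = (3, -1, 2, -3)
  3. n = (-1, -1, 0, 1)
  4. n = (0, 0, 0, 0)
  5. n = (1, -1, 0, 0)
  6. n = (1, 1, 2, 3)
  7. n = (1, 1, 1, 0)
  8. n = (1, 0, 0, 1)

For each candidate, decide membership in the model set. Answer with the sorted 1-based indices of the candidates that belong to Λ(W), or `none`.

With ζ = e^{iπ/4} the internal vectors are ζ^0,ζ^3,ζ^6,ζ^9.
candidate 1: n = (1, -1, 0, 1) → π⊥ ≈ (+2.41421, +0.00000); max(|x|,|y|,|x±y|/√2) = 2.41421 > 1.5 ⇒ ∉ W
candidate 2: n = (3, -1, 2, -3) → π⊥ ≈ (+1.58579, -4.82843); max(|x|,|y|,|x±y|/√2) = 4.82843 > 1.5 ⇒ ∉ W
candidate 3: n = (-1, -1, 0, 1) → π⊥ ≈ (+0.41421, +0.00000); max(|x|,|y|,|x±y|/√2) = 0.41421 ≤ 1.5 ⇒ ∈ W
candidate 4: n = (0, 0, 0, 0) → π⊥ ≈ (+0.00000, +0.00000); max(|x|,|y|,|x±y|/√2) = 0.00000 ≤ 1.5 ⇒ ∈ W
candidate 5: n = (1, -1, 0, 0) → π⊥ ≈ (+1.70711, -0.70711); max(|x|,|y|,|x±y|/√2) = 1.70711 > 1.5 ⇒ ∉ W
candidate 6: n = (1, 1, 2, 3) → π⊥ ≈ (+2.41421, +0.82843); max(|x|,|y|,|x±y|/√2) = 2.41421 > 1.5 ⇒ ∉ W
candidate 7: n = (1, 1, 1, 0) → π⊥ ≈ (+0.29289, -0.29289); max(|x|,|y|,|x±y|/√2) = 0.41421 ≤ 1.5 ⇒ ∈ W
candidate 8: n = (1, 0, 0, 1) → π⊥ ≈ (+1.70711, +0.70711); max(|x|,|y|,|x±y|/√2) = 1.70711 > 1.5 ⇒ ∉ W

3, 4, 7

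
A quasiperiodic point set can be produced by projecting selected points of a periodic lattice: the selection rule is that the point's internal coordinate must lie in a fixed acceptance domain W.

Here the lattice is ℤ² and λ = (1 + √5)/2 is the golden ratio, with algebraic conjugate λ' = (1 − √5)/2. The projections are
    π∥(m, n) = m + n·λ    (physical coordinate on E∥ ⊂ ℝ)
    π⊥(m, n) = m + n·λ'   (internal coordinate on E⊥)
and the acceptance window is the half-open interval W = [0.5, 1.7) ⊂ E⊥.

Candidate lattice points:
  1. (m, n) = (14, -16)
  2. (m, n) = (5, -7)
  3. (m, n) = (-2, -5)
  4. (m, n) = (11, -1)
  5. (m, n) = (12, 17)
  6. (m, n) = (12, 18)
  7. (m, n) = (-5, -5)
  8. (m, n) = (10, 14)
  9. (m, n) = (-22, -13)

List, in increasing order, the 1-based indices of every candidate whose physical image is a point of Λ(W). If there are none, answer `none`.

Compute λ' = (1−√5)/2 = -0.6180, so π⊥(m,n) = m -0.6180·n.
[1] lift (14,-16): star map gives 23.8885; window check 0.5 ≤ 23.8885 < 1.7 is false → out
[2] lift (5,-7): star map gives 9.3262; window check 0.5 ≤ 9.3262 < 1.7 is false → out
[3] lift (-2,-5): star map gives 1.0902; window check 0.5 ≤ 1.0902 < 1.7 is true → IN Λ
[4] lift (11,-1): star map gives 11.6180; window check 0.5 ≤ 11.6180 < 1.7 is false → out
[5] lift (12,17): star map gives 1.4934; window check 0.5 ≤ 1.4934 < 1.7 is true → IN Λ
[6] lift (12,18): star map gives 0.8754; window check 0.5 ≤ 0.8754 < 1.7 is true → IN Λ
[7] lift (-5,-5): star map gives -1.9098; window check 0.5 ≤ -1.9098 < 1.7 is false → out
[8] lift (10,14): star map gives 1.3475; window check 0.5 ≤ 1.3475 < 1.7 is true → IN Λ
[9] lift (-22,-13): star map gives -13.9656; window check 0.5 ≤ -13.9656 < 1.7 is false → out

3, 5, 6, 8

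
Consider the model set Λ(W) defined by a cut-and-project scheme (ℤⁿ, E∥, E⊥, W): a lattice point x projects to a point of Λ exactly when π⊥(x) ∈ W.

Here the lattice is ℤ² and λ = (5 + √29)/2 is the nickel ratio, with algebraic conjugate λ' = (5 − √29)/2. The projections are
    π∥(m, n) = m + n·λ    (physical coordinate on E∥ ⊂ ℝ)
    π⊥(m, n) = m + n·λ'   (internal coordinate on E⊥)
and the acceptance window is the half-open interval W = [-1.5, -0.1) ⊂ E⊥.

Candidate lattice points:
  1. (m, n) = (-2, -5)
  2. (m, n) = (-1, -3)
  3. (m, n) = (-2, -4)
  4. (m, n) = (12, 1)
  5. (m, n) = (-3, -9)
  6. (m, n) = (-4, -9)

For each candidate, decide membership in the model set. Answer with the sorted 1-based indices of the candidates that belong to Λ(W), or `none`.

1, 2, 3, 5

Compute λ' = (5−√29)/2 = -0.1926, so π⊥(m,n) = m -0.1926·n.
#1 (-2,-5): internal coord -2 + (-5)·λ' = -1.0371; -1.0371 ∈ [-1.5, -0.1) → IN Λ
#2 (-1,-3): internal coord -1 + (-3)·λ' = -0.4223; -0.4223 ∈ [-1.5, -0.1) → IN Λ
#3 (-2,-4): internal coord -2 + (-4)·λ' = -1.2297; -1.2297 ∈ [-1.5, -0.1) → IN Λ
#4 (12,1): internal coord 12 + (1)·λ' = +11.8074; +11.8074 ∉ [-1.5, -0.1) → out
#5 (-3,-9): internal coord -3 + (-9)·λ' = -1.2668; -1.2668 ∈ [-1.5, -0.1) → IN Λ
#6 (-4,-9): internal coord -4 + (-9)·λ' = -2.2668; -2.2668 ∉ [-1.5, -0.1) → out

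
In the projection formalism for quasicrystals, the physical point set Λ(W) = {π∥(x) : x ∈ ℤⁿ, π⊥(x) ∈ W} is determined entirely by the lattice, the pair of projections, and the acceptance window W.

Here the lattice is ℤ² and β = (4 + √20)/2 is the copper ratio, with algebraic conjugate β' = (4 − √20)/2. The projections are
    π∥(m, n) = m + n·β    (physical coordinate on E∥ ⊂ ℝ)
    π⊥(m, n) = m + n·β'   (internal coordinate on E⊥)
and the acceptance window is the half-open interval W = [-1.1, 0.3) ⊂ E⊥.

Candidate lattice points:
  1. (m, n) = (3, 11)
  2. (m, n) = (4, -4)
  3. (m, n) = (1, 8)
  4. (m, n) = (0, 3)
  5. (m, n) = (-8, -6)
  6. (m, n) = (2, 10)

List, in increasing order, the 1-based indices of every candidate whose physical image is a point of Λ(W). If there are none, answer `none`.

3, 4, 6

Compute β' = (4−√20)/2 = -0.236068, so π⊥(m,n) = m -0.236068·n.
candidate 1: (m,n)=(3,11) → π∥ = 3+11·β ≈ 49.596748, π⊥ = 3+11·β' ≈ 0.403252 ∉ [-1.1, 0.3) ⇒ out
candidate 2: (m,n)=(4,-4) → π∥ = 4-4·β ≈ -12.944272, π⊥ = 4-4·β' ≈ 4.944272 ∉ [-1.1, 0.3) ⇒ out
candidate 3: (m,n)=(1,8) → π∥ = 1+8·β ≈ 34.888544, π⊥ = 1+8·β' ≈ -0.888544 ∈ [-1.1, 0.3) ⇒ IN Λ
candidate 4: (m,n)=(0,3) → π∥ = 0+3·β ≈ 12.708204, π⊥ = 0+3·β' ≈ -0.708204 ∈ [-1.1, 0.3) ⇒ IN Λ
candidate 5: (m,n)=(-8,-6) → π∥ = -8-6·β ≈ -33.416408, π⊥ = -8-6·β' ≈ -6.583592 ∉ [-1.1, 0.3) ⇒ out
candidate 6: (m,n)=(2,10) → π∥ = 2+10·β ≈ 44.360680, π⊥ = 2+10·β' ≈ -0.360680 ∈ [-1.1, 0.3) ⇒ IN Λ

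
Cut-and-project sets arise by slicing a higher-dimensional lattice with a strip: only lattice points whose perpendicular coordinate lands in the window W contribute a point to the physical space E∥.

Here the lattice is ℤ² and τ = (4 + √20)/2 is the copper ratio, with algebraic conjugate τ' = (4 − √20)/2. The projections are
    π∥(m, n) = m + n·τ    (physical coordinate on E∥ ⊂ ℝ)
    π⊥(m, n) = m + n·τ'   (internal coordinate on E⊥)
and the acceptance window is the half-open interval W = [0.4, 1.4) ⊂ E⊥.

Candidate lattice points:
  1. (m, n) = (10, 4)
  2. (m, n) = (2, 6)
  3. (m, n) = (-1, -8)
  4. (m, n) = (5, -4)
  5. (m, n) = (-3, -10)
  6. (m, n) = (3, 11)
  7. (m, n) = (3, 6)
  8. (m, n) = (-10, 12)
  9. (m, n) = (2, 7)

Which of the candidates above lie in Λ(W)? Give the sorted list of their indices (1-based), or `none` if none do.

2, 3, 6

τ' = (4−√20)/2 ≈ -0.236068.
#1 (10,4): internal coord 10 + (4)·τ' = +9.055728; +9.055728 ∉ [0.4, 1.4) → out
#2 (2,6): internal coord 2 + (6)·τ' = +0.583592; +0.583592 ∈ [0.4, 1.4) → IN Λ
#3 (-1,-8): internal coord -1 + (-8)·τ' = +0.888544; +0.888544 ∈ [0.4, 1.4) → IN Λ
#4 (5,-4): internal coord 5 + (-4)·τ' = +5.944272; +5.944272 ∉ [0.4, 1.4) → out
#5 (-3,-10): internal coord -3 + (-10)·τ' = -0.639320; -0.639320 ∉ [0.4, 1.4) → out
#6 (3,11): internal coord 3 + (11)·τ' = +0.403252; +0.403252 ∈ [0.4, 1.4) → IN Λ
#7 (3,6): internal coord 3 + (6)·τ' = +1.583592; +1.583592 ∉ [0.4, 1.4) → out
#8 (-10,12): internal coord -10 + (12)·τ' = -12.832816; -12.832816 ∉ [0.4, 1.4) → out
#9 (2,7): internal coord 2 + (7)·τ' = +0.347524; +0.347524 ∉ [0.4, 1.4) → out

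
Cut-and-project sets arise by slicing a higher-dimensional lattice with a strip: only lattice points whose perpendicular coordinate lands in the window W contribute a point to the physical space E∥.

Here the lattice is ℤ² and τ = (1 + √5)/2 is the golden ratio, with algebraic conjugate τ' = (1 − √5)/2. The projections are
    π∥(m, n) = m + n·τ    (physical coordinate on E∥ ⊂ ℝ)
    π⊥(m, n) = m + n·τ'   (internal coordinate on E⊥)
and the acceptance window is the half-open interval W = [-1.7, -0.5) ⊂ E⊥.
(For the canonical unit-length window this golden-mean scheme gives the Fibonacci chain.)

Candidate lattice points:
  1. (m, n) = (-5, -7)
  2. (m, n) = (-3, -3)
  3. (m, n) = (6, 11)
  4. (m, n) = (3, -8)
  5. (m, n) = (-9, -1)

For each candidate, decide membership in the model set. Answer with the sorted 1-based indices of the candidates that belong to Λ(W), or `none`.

Compute τ' = (1−√5)/2 = -0.61803, so π⊥(m,n) = m -0.61803·n.
#1 (-5,-7): internal coord -5 + (-7)·τ' = -0.67376; -0.67376 ∈ [-1.7, -0.5) → IN Λ
#2 (-3,-3): internal coord -3 + (-3)·τ' = -1.14590; -1.14590 ∈ [-1.7, -0.5) → IN Λ
#3 (6,11): internal coord 6 + (11)·τ' = -0.79837; -0.79837 ∈ [-1.7, -0.5) → IN Λ
#4 (3,-8): internal coord 3 + (-8)·τ' = +7.94427; +7.94427 ∉ [-1.7, -0.5) → out
#5 (-9,-1): internal coord -9 + (-1)·τ' = -8.38197; -8.38197 ∉ [-1.7, -0.5) → out

1, 2, 3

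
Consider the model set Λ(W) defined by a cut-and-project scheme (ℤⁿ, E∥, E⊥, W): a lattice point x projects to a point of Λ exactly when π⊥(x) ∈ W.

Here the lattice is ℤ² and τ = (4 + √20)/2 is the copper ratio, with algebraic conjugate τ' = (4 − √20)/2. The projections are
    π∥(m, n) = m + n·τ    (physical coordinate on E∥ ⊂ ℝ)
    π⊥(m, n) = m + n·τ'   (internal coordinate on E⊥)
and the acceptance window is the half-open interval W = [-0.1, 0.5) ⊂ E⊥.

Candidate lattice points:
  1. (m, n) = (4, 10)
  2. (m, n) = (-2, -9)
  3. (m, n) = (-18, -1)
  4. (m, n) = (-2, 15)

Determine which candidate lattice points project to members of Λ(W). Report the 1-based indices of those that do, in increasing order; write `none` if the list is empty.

2

Numerically τ ≈ 4.23607 and τ' = −1/τ ≈ -0.23607.
[1] lift (4,10): star map gives 1.63932; window check -0.1 ≤ 1.63932 < 0.5 is false → out
[2] lift (-2,-9): star map gives 0.12461; window check -0.1 ≤ 0.12461 < 0.5 is true → IN Λ
[3] lift (-18,-1): star map gives -17.76393; window check -0.1 ≤ -17.76393 < 0.5 is false → out
[4] lift (-2,15): star map gives -5.54102; window check -0.1 ≤ -5.54102 < 0.5 is false → out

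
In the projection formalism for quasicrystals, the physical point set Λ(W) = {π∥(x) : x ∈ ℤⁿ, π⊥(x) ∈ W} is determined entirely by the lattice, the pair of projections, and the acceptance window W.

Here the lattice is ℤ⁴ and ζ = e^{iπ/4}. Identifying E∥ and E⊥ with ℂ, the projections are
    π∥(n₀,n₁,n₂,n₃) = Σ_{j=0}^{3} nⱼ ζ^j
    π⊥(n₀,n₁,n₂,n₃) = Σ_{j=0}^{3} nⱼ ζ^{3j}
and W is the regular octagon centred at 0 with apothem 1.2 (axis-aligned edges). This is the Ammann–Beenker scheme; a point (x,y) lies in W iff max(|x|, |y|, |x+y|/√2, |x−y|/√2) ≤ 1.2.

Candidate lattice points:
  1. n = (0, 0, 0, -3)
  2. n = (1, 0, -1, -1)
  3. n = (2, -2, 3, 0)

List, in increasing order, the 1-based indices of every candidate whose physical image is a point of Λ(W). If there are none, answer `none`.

π⊥(n) = n₀ + n₁ζ³ + n₂ζ⁶ + n₃ζ⁹ where ζ = e^{iπ/4}.
#1 (0, 0, 0, -3): internal (-2.12132, -2.12132); octagon support 3.00000 vs apothem 1.2 → ∉ W
#2 (1, 0, -1, -1): internal (0.29289, 0.29289); octagon support 0.41421 vs apothem 1.2 → ∈ W
#3 (2, -2, 3, 0): internal (3.41421, -4.41421); octagon support 5.53553 vs apothem 1.2 → ∉ W

2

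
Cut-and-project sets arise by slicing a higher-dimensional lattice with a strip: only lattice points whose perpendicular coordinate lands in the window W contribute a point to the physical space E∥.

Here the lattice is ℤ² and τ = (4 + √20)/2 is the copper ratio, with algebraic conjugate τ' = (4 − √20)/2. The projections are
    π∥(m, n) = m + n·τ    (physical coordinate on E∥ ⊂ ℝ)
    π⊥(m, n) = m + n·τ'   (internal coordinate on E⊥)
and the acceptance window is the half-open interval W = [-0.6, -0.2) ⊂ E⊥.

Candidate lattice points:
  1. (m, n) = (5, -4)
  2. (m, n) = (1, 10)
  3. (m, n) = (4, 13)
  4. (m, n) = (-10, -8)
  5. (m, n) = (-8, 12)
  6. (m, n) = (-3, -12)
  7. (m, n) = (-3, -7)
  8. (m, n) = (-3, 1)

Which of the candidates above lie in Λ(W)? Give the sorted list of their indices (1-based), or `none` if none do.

none

Compute τ' = (4−√20)/2 = -0.236068, so π⊥(m,n) = m -0.236068·n.
candidate 1: (m,n)=(5,-4) → π∥ = 5-4·τ ≈ -11.944272, π⊥ = 5-4·τ' ≈ 5.944272 ∉ [-0.6, -0.2) ⇒ out
candidate 2: (m,n)=(1,10) → π∥ = 1+10·τ ≈ 43.360680, π⊥ = 1+10·τ' ≈ -1.360680 ∉ [-0.6, -0.2) ⇒ out
candidate 3: (m,n)=(4,13) → π∥ = 4+13·τ ≈ 59.068884, π⊥ = 4+13·τ' ≈ 0.931116 ∉ [-0.6, -0.2) ⇒ out
candidate 4: (m,n)=(-10,-8) → π∥ = -10-8·τ ≈ -43.888544, π⊥ = -10-8·τ' ≈ -8.111456 ∉ [-0.6, -0.2) ⇒ out
candidate 5: (m,n)=(-8,12) → π∥ = -8+12·τ ≈ 42.832816, π⊥ = -8+12·τ' ≈ -10.832816 ∉ [-0.6, -0.2) ⇒ out
candidate 6: (m,n)=(-3,-12) → π∥ = -3-12·τ ≈ -53.832816, π⊥ = -3-12·τ' ≈ -0.167184 ∉ [-0.6, -0.2) ⇒ out
candidate 7: (m,n)=(-3,-7) → π∥ = -3-7·τ ≈ -32.652476, π⊥ = -3-7·τ' ≈ -1.347524 ∉ [-0.6, -0.2) ⇒ out
candidate 8: (m,n)=(-3,1) → π∥ = -3+1·τ ≈ 1.236068, π⊥ = -3+1·τ' ≈ -3.236068 ∉ [-0.6, -0.2) ⇒ out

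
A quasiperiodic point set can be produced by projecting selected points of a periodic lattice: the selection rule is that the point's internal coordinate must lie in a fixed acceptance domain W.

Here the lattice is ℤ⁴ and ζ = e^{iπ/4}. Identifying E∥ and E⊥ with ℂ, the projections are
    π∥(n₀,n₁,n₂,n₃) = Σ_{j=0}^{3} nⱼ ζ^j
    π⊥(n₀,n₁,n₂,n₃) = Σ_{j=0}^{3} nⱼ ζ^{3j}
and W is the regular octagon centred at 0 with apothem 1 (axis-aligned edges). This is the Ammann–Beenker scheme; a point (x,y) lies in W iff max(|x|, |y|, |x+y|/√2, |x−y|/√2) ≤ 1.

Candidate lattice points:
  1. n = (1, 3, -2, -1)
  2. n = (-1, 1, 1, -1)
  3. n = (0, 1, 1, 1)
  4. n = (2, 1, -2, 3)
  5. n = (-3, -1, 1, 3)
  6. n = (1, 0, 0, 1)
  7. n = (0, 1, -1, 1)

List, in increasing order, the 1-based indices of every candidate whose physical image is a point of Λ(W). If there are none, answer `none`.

Internal map: ζ^{3j} for j=0..3 gives (1,0), (−√2/2,√2/2), (0,−1), (√2/2,√2/2).
#1 (1, 3, -2, -1): internal (-1.828427, 3.414214); octagon support 3.707107 vs apothem 1 → ∉ W
#2 (-1, 1, 1, -1): internal (-2.414214, -1.000000); octagon support 2.414214 vs apothem 1 → ∉ W
#3 (0, 1, 1, 1): internal (0.000000, 0.414214); octagon support 0.414214 vs apothem 1 → ∈ W
#4 (2, 1, -2, 3): internal (3.414214, 4.828427); octagon support 5.828427 vs apothem 1 → ∉ W
#5 (-3, -1, 1, 3): internal (-0.171573, 0.414214); octagon support 0.414214 vs apothem 1 → ∈ W
#6 (1, 0, 0, 1): internal (1.707107, 0.707107); octagon support 1.707107 vs apothem 1 → ∉ W
#7 (0, 1, -1, 1): internal (0.000000, 2.414214); octagon support 2.414214 vs apothem 1 → ∉ W

3, 5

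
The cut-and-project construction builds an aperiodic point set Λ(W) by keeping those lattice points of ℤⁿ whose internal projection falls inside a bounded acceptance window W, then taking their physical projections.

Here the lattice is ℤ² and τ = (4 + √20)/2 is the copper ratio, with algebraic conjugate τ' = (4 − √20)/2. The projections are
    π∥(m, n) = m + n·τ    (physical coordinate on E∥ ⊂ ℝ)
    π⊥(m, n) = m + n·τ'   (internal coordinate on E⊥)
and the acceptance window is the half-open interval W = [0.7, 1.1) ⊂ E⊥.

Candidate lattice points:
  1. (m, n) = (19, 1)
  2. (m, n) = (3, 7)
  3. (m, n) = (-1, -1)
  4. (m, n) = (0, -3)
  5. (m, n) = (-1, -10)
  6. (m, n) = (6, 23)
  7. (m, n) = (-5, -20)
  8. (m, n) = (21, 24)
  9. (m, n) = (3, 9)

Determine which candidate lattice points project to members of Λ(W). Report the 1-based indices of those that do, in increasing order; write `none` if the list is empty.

τ' = (4−√20)/2 ≈ -0.2361.
#1 (19,1): internal coord 19 + (1)·τ' = +18.7639; +18.7639 ∉ [0.7, 1.1) → out
#2 (3,7): internal coord 3 + (7)·τ' = +1.3475; +1.3475 ∉ [0.7, 1.1) → out
#3 (-1,-1): internal coord -1 + (-1)·τ' = -0.7639; -0.7639 ∉ [0.7, 1.1) → out
#4 (0,-3): internal coord 0 + (-3)·τ' = +0.7082; +0.7082 ∈ [0.7, 1.1) → IN Λ
#5 (-1,-10): internal coord -1 + (-10)·τ' = +1.3607; +1.3607 ∉ [0.7, 1.1) → out
#6 (6,23): internal coord 6 + (23)·τ' = +0.5704; +0.5704 ∉ [0.7, 1.1) → out
#7 (-5,-20): internal coord -5 + (-20)·τ' = -0.2786; -0.2786 ∉ [0.7, 1.1) → out
#8 (21,24): internal coord 21 + (24)·τ' = +15.3344; +15.3344 ∉ [0.7, 1.1) → out
#9 (3,9): internal coord 3 + (9)·τ' = +0.8754; +0.8754 ∈ [0.7, 1.1) → IN Λ

4, 9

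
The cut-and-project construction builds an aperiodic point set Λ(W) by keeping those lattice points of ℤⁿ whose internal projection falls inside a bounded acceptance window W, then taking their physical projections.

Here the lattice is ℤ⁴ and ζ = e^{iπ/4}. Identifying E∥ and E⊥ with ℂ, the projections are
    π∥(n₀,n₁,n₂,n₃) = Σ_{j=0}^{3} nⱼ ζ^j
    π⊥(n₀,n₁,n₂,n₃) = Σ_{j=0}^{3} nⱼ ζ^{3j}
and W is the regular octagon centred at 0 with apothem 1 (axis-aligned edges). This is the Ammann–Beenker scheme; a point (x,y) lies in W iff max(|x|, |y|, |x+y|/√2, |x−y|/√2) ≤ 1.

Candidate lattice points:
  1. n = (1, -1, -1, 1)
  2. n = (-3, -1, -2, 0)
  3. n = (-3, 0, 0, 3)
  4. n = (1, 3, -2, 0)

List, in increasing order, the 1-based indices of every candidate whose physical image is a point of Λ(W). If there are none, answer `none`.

Internal map: ζ^{3j} for j=0..3 gives (1,0), (−√2/2,√2/2), (0,−1), (√2/2,√2/2).
candidate 1: n = (1, -1, -1, 1) → π⊥ ≈ (+2.4142, +1.0000); max(|x|,|y|,|x±y|/√2) = 2.4142 > 1 ⇒ ∉ W
candidate 2: n = (-3, -1, -2, 0) → π⊥ ≈ (-2.2929, +1.2929); max(|x|,|y|,|x±y|/√2) = 2.5355 > 1 ⇒ ∉ W
candidate 3: n = (-3, 0, 0, 3) → π⊥ ≈ (-0.8787, +2.1213); max(|x|,|y|,|x±y|/√2) = 2.1213 > 1 ⇒ ∉ W
candidate 4: n = (1, 3, -2, 0) → π⊥ ≈ (-1.1213, +4.1213); max(|x|,|y|,|x±y|/√2) = 4.1213 > 1 ⇒ ∉ W

none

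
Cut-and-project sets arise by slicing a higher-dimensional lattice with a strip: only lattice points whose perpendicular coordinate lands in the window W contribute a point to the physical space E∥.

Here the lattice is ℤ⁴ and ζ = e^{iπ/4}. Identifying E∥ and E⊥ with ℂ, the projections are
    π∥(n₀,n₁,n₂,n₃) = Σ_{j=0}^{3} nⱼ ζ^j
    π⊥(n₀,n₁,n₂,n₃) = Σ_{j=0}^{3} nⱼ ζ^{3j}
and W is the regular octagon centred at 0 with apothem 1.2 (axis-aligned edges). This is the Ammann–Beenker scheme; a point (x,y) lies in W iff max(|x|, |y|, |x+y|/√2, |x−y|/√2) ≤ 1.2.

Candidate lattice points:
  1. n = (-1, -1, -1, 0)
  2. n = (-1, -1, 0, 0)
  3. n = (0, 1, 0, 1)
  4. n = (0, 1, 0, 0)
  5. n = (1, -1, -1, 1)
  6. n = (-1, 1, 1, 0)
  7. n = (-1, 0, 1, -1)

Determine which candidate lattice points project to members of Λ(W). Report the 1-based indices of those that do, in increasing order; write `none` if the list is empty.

Internal map: ζ^{3j} for j=0..3 gives (1,0), (−√2/2,√2/2), (0,−1), (√2/2,√2/2).
candidate 1: n = (-1, -1, -1, 0) → π⊥ ≈ (-0.29289, +0.29289); max(|x|,|y|,|x±y|/√2) = 0.41421 ≤ 1.2 ⇒ ∈ W
candidate 2: n = (-1, -1, 0, 0) → π⊥ ≈ (-0.29289, -0.70711); max(|x|,|y|,|x±y|/√2) = 0.70711 ≤ 1.2 ⇒ ∈ W
candidate 3: n = (0, 1, 0, 1) → π⊥ ≈ (+0.00000, +1.41421); max(|x|,|y|,|x±y|/√2) = 1.41421 > 1.2 ⇒ ∉ W
candidate 4: n = (0, 1, 0, 0) → π⊥ ≈ (-0.70711, +0.70711); max(|x|,|y|,|x±y|/√2) = 1.00000 ≤ 1.2 ⇒ ∈ W
candidate 5: n = (1, -1, -1, 1) → π⊥ ≈ (+2.41421, +1.00000); max(|x|,|y|,|x±y|/√2) = 2.41421 > 1.2 ⇒ ∉ W
candidate 6: n = (-1, 1, 1, 0) → π⊥ ≈ (-1.70711, -0.29289); max(|x|,|y|,|x±y|/√2) = 1.70711 > 1.2 ⇒ ∉ W
candidate 7: n = (-1, 0, 1, -1) → π⊥ ≈ (-1.70711, -1.70711); max(|x|,|y|,|x±y|/√2) = 2.41421 > 1.2 ⇒ ∉ W

1, 2, 4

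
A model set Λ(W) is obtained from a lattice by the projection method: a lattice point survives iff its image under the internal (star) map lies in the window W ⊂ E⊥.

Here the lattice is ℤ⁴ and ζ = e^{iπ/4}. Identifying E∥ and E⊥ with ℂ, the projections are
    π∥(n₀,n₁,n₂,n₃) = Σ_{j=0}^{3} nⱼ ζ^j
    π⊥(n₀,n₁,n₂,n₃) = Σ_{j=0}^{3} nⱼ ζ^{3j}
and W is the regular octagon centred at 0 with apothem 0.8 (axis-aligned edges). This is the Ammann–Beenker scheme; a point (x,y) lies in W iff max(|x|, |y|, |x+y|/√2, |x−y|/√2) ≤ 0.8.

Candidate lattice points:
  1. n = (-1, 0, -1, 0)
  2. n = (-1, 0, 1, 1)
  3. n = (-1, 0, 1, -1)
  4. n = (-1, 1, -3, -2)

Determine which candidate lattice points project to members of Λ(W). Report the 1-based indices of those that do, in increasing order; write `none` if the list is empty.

2

π⊥(n) = n₀ + n₁ζ³ + n₂ζ⁶ + n₃ζ⁹ where ζ = e^{iπ/4}.
candidate 1: n = (-1, 0, -1, 0) → π⊥ ≈ (-1.000000, +1.000000); max(|x|,|y|,|x±y|/√2) = 1.414214 > 0.8 ⇒ ∉ W
candidate 2: n = (-1, 0, 1, 1) → π⊥ ≈ (-0.292893, -0.292893); max(|x|,|y|,|x±y|/√2) = 0.414214 ≤ 0.8 ⇒ ∈ W
candidate 3: n = (-1, 0, 1, -1) → π⊥ ≈ (-1.707107, -1.707107); max(|x|,|y|,|x±y|/√2) = 2.414214 > 0.8 ⇒ ∉ W
candidate 4: n = (-1, 1, -3, -2) → π⊥ ≈ (-3.121320, +2.292893); max(|x|,|y|,|x±y|/√2) = 3.828427 > 0.8 ⇒ ∉ W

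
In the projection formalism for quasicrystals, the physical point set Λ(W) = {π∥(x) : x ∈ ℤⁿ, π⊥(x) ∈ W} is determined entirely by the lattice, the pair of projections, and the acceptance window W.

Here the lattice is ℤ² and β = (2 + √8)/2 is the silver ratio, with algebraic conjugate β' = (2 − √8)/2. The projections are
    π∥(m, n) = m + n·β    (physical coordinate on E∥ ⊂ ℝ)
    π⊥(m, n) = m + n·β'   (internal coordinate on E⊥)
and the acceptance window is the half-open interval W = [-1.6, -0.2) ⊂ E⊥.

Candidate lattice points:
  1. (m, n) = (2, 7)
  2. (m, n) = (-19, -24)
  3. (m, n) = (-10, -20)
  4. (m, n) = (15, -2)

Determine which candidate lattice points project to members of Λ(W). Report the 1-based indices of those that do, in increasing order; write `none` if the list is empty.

1

Compute β' = (2−√8)/2 = -0.41421, so π⊥(m,n) = m -0.41421·n.
#1 (2,7): internal coord 2 + (7)·β' = -0.89949; -0.89949 ∈ [-1.6, -0.2) → IN Λ
#2 (-19,-24): internal coord -19 + (-24)·β' = -9.05887; -9.05887 ∉ [-1.6, -0.2) → out
#3 (-10,-20): internal coord -10 + (-20)·β' = -1.71573; -1.71573 ∉ [-1.6, -0.2) → out
#4 (15,-2): internal coord 15 + (-2)·β' = +15.82843; +15.82843 ∉ [-1.6, -0.2) → out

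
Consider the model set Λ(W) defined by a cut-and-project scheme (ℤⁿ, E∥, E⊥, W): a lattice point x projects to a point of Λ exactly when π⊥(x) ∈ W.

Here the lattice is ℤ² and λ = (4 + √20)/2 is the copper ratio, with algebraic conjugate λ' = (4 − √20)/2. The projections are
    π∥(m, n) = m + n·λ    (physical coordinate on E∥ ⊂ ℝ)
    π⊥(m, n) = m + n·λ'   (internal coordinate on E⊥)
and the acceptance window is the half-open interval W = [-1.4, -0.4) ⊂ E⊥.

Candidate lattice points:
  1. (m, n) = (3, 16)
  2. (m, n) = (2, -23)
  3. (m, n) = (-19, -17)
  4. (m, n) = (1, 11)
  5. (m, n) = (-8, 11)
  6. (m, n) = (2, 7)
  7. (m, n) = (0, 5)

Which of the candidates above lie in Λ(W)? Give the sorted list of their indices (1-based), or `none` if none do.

Compute λ' = (4−√20)/2 = -0.23607, so π⊥(m,n) = m -0.23607·n.
#1 (3,16): internal coord 3 + (16)·λ' = -0.77709; -0.77709 ∈ [-1.4, -0.4) → IN Λ
#2 (2,-23): internal coord 2 + (-23)·λ' = +7.42956; +7.42956 ∉ [-1.4, -0.4) → out
#3 (-19,-17): internal coord -19 + (-17)·λ' = -14.98684; -14.98684 ∉ [-1.4, -0.4) → out
#4 (1,11): internal coord 1 + (11)·λ' = -1.59675; -1.59675 ∉ [-1.4, -0.4) → out
#5 (-8,11): internal coord -8 + (11)·λ' = -10.59675; -10.59675 ∉ [-1.4, -0.4) → out
#6 (2,7): internal coord 2 + (7)·λ' = +0.34752; +0.34752 ∉ [-1.4, -0.4) → out
#7 (0,5): internal coord 0 + (5)·λ' = -1.18034; -1.18034 ∈ [-1.4, -0.4) → IN Λ

1, 7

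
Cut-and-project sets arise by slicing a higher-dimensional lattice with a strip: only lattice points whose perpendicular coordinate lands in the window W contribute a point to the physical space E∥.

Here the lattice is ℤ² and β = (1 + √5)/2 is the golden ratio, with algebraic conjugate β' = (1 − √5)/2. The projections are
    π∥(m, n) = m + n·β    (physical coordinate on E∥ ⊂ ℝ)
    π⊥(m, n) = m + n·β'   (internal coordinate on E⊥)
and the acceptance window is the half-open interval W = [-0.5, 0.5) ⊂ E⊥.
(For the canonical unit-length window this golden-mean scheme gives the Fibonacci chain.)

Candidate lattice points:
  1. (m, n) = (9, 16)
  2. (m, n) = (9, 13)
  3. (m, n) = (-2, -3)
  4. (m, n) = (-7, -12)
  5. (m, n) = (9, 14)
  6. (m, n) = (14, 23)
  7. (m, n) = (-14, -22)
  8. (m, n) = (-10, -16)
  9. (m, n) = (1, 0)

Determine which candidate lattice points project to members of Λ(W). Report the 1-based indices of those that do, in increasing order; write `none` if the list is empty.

β' = (1−√5)/2 ≈ -0.6180.
candidate 1: (m,n)=(9,16) → π∥ = 9+16·β ≈ 34.8885, π⊥ = 9+16·β' ≈ -0.8885 ∉ [-0.5, 0.5) ⇒ out
candidate 2: (m,n)=(9,13) → π∥ = 9+13·β ≈ 30.0344, π⊥ = 9+13·β' ≈ 0.9656 ∉ [-0.5, 0.5) ⇒ out
candidate 3: (m,n)=(-2,-3) → π∥ = -2-3·β ≈ -6.8541, π⊥ = -2-3·β' ≈ -0.1459 ∈ [-0.5, 0.5) ⇒ IN Λ
candidate 4: (m,n)=(-7,-12) → π∥ = -7-12·β ≈ -26.4164, π⊥ = -7-12·β' ≈ 0.4164 ∈ [-0.5, 0.5) ⇒ IN Λ
candidate 5: (m,n)=(9,14) → π∥ = 9+14·β ≈ 31.6525, π⊥ = 9+14·β' ≈ 0.3475 ∈ [-0.5, 0.5) ⇒ IN Λ
candidate 6: (m,n)=(14,23) → π∥ = 14+23·β ≈ 51.2148, π⊥ = 14+23·β' ≈ -0.2148 ∈ [-0.5, 0.5) ⇒ IN Λ
candidate 7: (m,n)=(-14,-22) → π∥ = -14-22·β ≈ -49.5967, π⊥ = -14-22·β' ≈ -0.4033 ∈ [-0.5, 0.5) ⇒ IN Λ
candidate 8: (m,n)=(-10,-16) → π∥ = -10-16·β ≈ -35.8885, π⊥ = -10-16·β' ≈ -0.1115 ∈ [-0.5, 0.5) ⇒ IN Λ
candidate 9: (m,n)=(1,0) → π∥ = 1+0·β ≈ 1.0000, π⊥ = 1+0·β' ≈ 1.0000 ∉ [-0.5, 0.5) ⇒ out

3, 4, 5, 6, 7, 8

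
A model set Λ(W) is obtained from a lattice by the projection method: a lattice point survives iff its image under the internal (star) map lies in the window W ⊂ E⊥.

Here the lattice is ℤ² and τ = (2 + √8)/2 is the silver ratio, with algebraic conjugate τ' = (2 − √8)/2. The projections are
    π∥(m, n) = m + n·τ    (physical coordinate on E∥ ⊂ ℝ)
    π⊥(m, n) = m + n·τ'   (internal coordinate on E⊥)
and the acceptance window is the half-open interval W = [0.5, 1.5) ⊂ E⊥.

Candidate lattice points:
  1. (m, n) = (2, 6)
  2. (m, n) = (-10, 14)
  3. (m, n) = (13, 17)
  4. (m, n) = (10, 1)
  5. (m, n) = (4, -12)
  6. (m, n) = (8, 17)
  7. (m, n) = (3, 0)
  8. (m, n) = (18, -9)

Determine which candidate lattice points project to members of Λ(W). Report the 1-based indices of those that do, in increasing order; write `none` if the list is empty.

6

τ' = (2−√8)/2 ≈ -0.41421.
[1] lift (2,6): star map gives -0.48528; window check 0.5 ≤ -0.48528 < 1.5 is false → out
[2] lift (-10,14): star map gives -15.79899; window check 0.5 ≤ -15.79899 < 1.5 is false → out
[3] lift (13,17): star map gives 5.95837; window check 0.5 ≤ 5.95837 < 1.5 is false → out
[4] lift (10,1): star map gives 9.58579; window check 0.5 ≤ 9.58579 < 1.5 is false → out
[5] lift (4,-12): star map gives 8.97056; window check 0.5 ≤ 8.97056 < 1.5 is false → out
[6] lift (8,17): star map gives 0.95837; window check 0.5 ≤ 0.95837 < 1.5 is true → IN Λ
[7] lift (3,0): star map gives 3.00000; window check 0.5 ≤ 3.00000 < 1.5 is false → out
[8] lift (18,-9): star map gives 21.72792; window check 0.5 ≤ 21.72792 < 1.5 is false → out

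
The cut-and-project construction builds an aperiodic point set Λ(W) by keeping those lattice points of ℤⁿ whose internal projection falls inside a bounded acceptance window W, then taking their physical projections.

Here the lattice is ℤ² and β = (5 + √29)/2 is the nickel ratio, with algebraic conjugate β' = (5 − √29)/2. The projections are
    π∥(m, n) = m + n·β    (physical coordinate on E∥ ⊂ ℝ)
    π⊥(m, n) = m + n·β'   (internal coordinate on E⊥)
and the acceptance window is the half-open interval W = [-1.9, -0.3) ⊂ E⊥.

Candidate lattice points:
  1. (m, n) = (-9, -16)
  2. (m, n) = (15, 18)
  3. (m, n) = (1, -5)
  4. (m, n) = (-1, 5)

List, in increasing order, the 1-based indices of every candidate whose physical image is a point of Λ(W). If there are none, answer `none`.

Numerically β ≈ 5.192582 and β' = −1/β ≈ -0.192582.
#1 (-9,-16): internal coord -9 + (-16)·β' = -5.918682; -5.918682 ∉ [-1.9, -0.3) → out
#2 (15,18): internal coord 15 + (18)·β' = +11.533517; +11.533517 ∉ [-1.9, -0.3) → out
#3 (1,-5): internal coord 1 + (-5)·β' = +1.962912; +1.962912 ∉ [-1.9, -0.3) → out
#4 (-1,5): internal coord -1 + (5)·β' = -1.962912; -1.962912 ∉ [-1.9, -0.3) → out

none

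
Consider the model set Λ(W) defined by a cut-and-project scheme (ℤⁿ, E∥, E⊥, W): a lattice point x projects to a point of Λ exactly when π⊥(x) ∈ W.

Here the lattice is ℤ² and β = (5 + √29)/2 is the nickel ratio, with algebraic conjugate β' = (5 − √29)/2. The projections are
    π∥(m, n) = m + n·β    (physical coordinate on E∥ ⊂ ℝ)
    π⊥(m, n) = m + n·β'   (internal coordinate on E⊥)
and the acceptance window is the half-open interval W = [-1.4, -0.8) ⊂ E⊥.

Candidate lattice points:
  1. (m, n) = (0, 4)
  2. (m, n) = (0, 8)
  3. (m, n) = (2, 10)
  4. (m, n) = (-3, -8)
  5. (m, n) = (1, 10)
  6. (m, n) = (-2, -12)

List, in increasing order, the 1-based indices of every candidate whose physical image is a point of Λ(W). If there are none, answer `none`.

5

Numerically β ≈ 5.19258 and β' = −1/β ≈ -0.19258.
candidate 1: (m,n)=(0,4) → π∥ = 0+4·β ≈ 20.77033, π⊥ = 0+4·β' ≈ -0.77033 ∉ [-1.4, -0.8) ⇒ out
candidate 2: (m,n)=(0,8) → π∥ = 0+8·β ≈ 41.54066, π⊥ = 0+8·β' ≈ -1.54066 ∉ [-1.4, -0.8) ⇒ out
candidate 3: (m,n)=(2,10) → π∥ = 2+10·β ≈ 53.92582, π⊥ = 2+10·β' ≈ 0.07418 ∉ [-1.4, -0.8) ⇒ out
candidate 4: (m,n)=(-3,-8) → π∥ = -3-8·β ≈ -44.54066, π⊥ = -3-8·β' ≈ -1.45934 ∉ [-1.4, -0.8) ⇒ out
candidate 5: (m,n)=(1,10) → π∥ = 1+10·β ≈ 52.92582, π⊥ = 1+10·β' ≈ -0.92582 ∈ [-1.4, -0.8) ⇒ IN Λ
candidate 6: (m,n)=(-2,-12) → π∥ = -2-12·β ≈ -64.31099, π⊥ = -2-12·β' ≈ 0.31099 ∉ [-1.4, -0.8) ⇒ out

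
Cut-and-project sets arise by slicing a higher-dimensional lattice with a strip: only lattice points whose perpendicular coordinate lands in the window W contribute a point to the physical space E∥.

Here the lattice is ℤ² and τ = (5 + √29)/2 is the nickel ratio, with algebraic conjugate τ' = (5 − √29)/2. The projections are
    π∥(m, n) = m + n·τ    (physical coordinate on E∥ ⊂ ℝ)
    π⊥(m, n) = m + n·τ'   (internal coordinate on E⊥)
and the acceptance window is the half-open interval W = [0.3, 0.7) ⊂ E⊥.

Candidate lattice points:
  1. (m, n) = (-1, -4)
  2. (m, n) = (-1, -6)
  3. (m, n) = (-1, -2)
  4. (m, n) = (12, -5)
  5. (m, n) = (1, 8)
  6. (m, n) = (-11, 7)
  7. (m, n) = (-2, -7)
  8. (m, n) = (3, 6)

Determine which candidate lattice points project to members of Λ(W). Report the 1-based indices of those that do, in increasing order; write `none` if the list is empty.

τ' = (5−√29)/2 ≈ -0.192582.
candidate 1: (m,n)=(-1,-4) → π∥ = -1-4·τ ≈ -21.770330, π⊥ = -1-4·τ' ≈ -0.229670 ∉ [0.3, 0.7) ⇒ out
candidate 2: (m,n)=(-1,-6) → π∥ = -1-6·τ ≈ -32.155494, π⊥ = -1-6·τ' ≈ 0.155494 ∉ [0.3, 0.7) ⇒ out
candidate 3: (m,n)=(-1,-2) → π∥ = -1-2·τ ≈ -11.385165, π⊥ = -1-2·τ' ≈ -0.614835 ∉ [0.3, 0.7) ⇒ out
candidate 4: (m,n)=(12,-5) → π∥ = 12-5·τ ≈ -13.962912, π⊥ = 12-5·τ' ≈ 12.962912 ∉ [0.3, 0.7) ⇒ out
candidate 5: (m,n)=(1,8) → π∥ = 1+8·τ ≈ 42.540659, π⊥ = 1+8·τ' ≈ -0.540659 ∉ [0.3, 0.7) ⇒ out
candidate 6: (m,n)=(-11,7) → π∥ = -11+7·τ ≈ 25.348077, π⊥ = -11+7·τ' ≈ -12.348077 ∉ [0.3, 0.7) ⇒ out
candidate 7: (m,n)=(-2,-7) → π∥ = -2-7·τ ≈ -38.348077, π⊥ = -2-7·τ' ≈ -0.651923 ∉ [0.3, 0.7) ⇒ out
candidate 8: (m,n)=(3,6) → π∥ = 3+6·τ ≈ 34.155494, π⊥ = 3+6·τ' ≈ 1.844506 ∉ [0.3, 0.7) ⇒ out

none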